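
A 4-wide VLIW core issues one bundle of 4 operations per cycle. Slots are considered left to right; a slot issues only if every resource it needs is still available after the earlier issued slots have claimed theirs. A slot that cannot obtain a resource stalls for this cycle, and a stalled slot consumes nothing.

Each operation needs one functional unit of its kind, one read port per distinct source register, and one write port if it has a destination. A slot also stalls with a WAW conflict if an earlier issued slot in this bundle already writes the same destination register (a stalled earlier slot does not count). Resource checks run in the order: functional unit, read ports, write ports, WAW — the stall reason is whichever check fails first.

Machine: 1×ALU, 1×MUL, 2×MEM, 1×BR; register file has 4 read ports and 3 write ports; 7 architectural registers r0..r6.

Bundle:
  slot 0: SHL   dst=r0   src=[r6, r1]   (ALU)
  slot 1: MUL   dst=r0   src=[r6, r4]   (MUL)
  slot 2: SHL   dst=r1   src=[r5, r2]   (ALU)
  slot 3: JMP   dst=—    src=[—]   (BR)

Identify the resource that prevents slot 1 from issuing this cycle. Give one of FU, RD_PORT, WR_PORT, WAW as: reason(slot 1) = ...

reason(slot 1) = WAW

(0) want 1×ALU +2rd +1wr — yes → AL0|MU1|ME2|BR1|rd2|wr2
(1) want 1×MUL +2rd +1wr — WAW → AL0|MU1|ME2|BR1|rd2|wr2
(2) want 1×ALU +2rd +1wr — FU → AL0|MU1|ME2|BR1|rd2|wr2
(3) want 1×BR +0rd +0wr — yes → AL0|MU1|ME2|BR0|rd2|wr2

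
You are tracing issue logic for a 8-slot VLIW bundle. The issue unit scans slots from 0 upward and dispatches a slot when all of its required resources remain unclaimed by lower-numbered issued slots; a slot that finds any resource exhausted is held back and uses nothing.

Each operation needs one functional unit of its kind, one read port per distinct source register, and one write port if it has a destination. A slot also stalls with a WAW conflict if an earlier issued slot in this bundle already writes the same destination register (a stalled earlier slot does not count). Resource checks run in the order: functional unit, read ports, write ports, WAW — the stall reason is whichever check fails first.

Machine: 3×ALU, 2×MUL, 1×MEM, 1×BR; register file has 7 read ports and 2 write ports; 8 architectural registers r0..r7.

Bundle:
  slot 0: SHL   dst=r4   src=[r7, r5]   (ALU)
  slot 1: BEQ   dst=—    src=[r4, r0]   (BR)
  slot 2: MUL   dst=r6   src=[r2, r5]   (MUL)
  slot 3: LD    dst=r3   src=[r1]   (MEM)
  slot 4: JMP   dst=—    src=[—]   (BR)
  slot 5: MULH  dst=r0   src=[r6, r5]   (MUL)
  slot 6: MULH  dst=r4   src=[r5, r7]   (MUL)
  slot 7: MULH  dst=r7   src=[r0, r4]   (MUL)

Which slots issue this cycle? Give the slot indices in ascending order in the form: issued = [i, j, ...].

issued = [0, 1, 2]

[0] ALU needs rd=2 wr=1: ok; after: ALU=2 MUL=2 MEM=1 BR=1, R=5, W=1
[1] BR needs rd=2 wr=0: ok; after: ALU=2 MUL=2 MEM=1 BR=0, R=3, W=1
[2] MUL needs rd=2 wr=1: ok; after: ALU=2 MUL=1 MEM=1 BR=0, R=1, W=0
[3] MEM needs rd=1 wr=1: WR_PORT; after: ALU=2 MUL=1 MEM=1 BR=0, R=1, W=0
[4] BR needs rd=0 wr=0: FU; after: ALU=2 MUL=1 MEM=1 BR=0, R=1, W=0
[5] MUL needs rd=2 wr=1: RD_PORT; after: ALU=2 MUL=1 MEM=1 BR=0, R=1, W=0
[6] MUL needs rd=2 wr=1: RD_PORT; after: ALU=2 MUL=1 MEM=1 BR=0, R=1, W=0
[7] MUL needs rd=2 wr=1: RD_PORT; after: ALU=2 MUL=1 MEM=1 BR=0, R=1, W=0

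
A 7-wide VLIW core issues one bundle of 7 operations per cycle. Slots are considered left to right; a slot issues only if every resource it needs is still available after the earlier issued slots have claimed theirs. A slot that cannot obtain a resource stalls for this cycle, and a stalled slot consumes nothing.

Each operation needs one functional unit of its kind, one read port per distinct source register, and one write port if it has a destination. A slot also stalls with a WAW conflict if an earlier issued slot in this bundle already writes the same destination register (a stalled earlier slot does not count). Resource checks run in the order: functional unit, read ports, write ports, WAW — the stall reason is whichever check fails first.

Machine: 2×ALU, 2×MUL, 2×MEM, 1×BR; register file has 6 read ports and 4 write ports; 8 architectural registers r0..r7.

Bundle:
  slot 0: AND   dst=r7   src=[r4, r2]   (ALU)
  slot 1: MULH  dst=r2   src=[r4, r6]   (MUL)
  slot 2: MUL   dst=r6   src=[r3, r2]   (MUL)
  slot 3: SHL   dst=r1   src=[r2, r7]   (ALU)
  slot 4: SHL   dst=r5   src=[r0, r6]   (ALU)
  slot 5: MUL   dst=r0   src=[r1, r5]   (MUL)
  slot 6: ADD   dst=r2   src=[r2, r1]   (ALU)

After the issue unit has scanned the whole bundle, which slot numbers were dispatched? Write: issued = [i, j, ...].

issued = [0, 1, 2]

#0 ALU src=r4,r2 dispatched  <A:1 Mu:2 Ld:2 B:1 rd:4 wr:3>
#1 MUL src=r4,r6 dispatched  <A:1 Mu:1 Ld:2 B:1 rd:2 wr:2>
#2 MUL src=r3,r2 dispatched  <A:1 Mu:0 Ld:2 B:1 rd:0 wr:1>
#3 ALU src=r2,r7 held:RD_PORT  <A:1 Mu:0 Ld:2 B:1 rd:0 wr:1>
#4 ALU src=r0,r6 held:RD_PORT  <A:1 Mu:0 Ld:2 B:1 rd:0 wr:1>
#5 MUL src=r1,r5 held:FU  <A:1 Mu:0 Ld:2 B:1 rd:0 wr:1>
#6 ALU src=r2,r1 held:RD_PORT  <A:1 Mu:0 Ld:2 B:1 rd:0 wr:1>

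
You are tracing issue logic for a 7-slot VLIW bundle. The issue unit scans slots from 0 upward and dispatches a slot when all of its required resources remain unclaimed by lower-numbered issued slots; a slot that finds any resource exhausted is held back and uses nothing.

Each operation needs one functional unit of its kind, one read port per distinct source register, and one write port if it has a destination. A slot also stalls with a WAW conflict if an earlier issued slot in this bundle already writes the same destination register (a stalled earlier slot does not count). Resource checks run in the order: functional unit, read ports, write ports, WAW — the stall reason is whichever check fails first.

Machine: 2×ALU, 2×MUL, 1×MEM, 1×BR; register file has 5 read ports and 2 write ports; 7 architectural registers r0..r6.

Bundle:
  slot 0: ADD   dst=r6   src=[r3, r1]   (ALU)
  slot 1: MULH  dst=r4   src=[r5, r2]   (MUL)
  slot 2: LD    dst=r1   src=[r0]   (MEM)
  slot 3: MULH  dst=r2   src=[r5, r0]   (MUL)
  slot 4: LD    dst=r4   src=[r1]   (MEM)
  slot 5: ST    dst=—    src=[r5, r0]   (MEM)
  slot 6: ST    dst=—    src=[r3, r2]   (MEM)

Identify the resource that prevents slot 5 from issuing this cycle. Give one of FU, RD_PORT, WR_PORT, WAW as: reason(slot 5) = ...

slot 0 (ALU): ISSUE — free A1,Mu2,Ld1,B1 rp3 wp1
slot 1 (MUL): ISSUE — free A1,Mu1,Ld1,B1 rp1 wp0
slot 2 (MEM): stall WR_PORT — free A1,Mu1,Ld1,B1 rp1 wp0
slot 3 (MUL): stall RD_PORT — free A1,Mu1,Ld1,B1 rp1 wp0
slot 4 (MEM): stall WR_PORT — free A1,Mu1,Ld1,B1 rp1 wp0
slot 5 (MEM): stall RD_PORT — free A1,Mu1,Ld1,B1 rp1 wp0
slot 6 (MEM): stall RD_PORT — free A1,Mu1,Ld1,B1 rp1 wp0

reason(slot 5) = RD_PORT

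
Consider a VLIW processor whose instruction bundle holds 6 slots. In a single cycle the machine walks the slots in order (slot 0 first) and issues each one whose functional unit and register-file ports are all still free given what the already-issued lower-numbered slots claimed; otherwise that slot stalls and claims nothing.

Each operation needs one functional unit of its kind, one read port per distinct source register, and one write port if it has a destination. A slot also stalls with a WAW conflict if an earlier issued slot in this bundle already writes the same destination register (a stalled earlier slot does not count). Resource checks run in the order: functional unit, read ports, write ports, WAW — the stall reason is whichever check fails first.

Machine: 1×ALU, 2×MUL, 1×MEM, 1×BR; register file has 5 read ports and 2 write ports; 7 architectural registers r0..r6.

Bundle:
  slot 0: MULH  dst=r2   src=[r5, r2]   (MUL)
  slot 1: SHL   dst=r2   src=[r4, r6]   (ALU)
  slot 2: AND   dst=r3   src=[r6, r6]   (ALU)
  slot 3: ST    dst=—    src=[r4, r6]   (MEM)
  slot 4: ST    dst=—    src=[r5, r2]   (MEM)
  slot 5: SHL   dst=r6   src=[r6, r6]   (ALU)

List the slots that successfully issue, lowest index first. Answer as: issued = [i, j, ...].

slot 0 (MUL): ISSUE — free A1,Mu1,Ld1,B1 rp3 wp1
slot 1 (ALU): stall WAW — free A1,Mu1,Ld1,B1 rp3 wp1
slot 2 (ALU): ISSUE — free A0,Mu1,Ld1,B1 rp2 wp0
slot 3 (MEM): ISSUE — free A0,Mu1,Ld0,B1 rp0 wp0
slot 4 (MEM): stall FU — free A0,Mu1,Ld0,B1 rp0 wp0
slot 5 (ALU): stall FU — free A0,Mu1,Ld0,B1 rp0 wp0

issued = [0, 2, 3]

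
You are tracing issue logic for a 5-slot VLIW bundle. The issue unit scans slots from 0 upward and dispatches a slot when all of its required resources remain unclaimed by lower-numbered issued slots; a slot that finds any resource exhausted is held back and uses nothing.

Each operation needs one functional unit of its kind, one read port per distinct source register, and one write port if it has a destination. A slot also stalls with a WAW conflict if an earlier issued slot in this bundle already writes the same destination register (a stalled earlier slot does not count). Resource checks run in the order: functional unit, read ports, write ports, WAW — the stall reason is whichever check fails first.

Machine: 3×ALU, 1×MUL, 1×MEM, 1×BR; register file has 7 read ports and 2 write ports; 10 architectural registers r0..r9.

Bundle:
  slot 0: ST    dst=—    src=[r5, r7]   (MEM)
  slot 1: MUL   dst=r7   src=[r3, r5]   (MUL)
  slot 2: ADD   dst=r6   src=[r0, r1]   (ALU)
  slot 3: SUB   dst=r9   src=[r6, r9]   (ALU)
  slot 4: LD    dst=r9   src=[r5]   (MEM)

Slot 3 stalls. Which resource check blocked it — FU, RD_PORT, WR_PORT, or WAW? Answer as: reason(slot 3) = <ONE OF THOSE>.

reason(slot 3) = RD_PORT

slot 0 (MEM): ISSUE — free A3,Mu1,Ld0,B1 rp5 wp2
slot 1 (MUL): ISSUE — free A3,Mu0,Ld0,B1 rp3 wp1
slot 2 (ALU): ISSUE — free A2,Mu0,Ld0,B1 rp1 wp0
slot 3 (ALU): stall RD_PORT — free A2,Mu0,Ld0,B1 rp1 wp0
slot 4 (MEM): stall FU — free A2,Mu0,Ld0,B1 rp1 wp0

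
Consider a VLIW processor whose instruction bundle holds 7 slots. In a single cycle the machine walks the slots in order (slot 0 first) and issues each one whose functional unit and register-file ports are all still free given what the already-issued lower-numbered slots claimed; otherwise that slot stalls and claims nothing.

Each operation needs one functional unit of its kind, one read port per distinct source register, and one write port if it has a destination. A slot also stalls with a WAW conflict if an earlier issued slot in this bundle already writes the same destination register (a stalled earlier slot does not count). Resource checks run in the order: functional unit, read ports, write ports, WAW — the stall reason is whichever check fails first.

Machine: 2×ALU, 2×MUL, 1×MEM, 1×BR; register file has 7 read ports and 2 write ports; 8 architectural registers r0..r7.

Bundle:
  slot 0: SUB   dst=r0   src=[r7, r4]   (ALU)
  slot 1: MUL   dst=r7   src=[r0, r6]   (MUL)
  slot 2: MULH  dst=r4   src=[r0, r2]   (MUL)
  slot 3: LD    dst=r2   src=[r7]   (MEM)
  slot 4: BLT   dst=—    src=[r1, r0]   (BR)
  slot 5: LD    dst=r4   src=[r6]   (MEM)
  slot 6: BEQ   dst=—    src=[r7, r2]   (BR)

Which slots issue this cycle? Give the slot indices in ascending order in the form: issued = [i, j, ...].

#0 ALU src=r7,r4 dispatched  <A:1 Mu:2 Ld:1 B:1 rd:5 wr:1>
#1 MUL src=r0,r6 dispatched  <A:1 Mu:1 Ld:1 B:1 rd:3 wr:0>
#2 MUL src=r0,r2 held:WR_PORT  <A:1 Mu:1 Ld:1 B:1 rd:3 wr:0>
#3 MEM src=r7 held:WR_PORT  <A:1 Mu:1 Ld:1 B:1 rd:3 wr:0>
#4 BR src=r1,r0 dispatched  <A:1 Mu:1 Ld:1 B:0 rd:1 wr:0>
#5 MEM src=r6 held:WR_PORT  <A:1 Mu:1 Ld:1 B:0 rd:1 wr:0>
#6 BR src=r7,r2 held:FU  <A:1 Mu:1 Ld:1 B:0 rd:1 wr:0>

issued = [0, 1, 4]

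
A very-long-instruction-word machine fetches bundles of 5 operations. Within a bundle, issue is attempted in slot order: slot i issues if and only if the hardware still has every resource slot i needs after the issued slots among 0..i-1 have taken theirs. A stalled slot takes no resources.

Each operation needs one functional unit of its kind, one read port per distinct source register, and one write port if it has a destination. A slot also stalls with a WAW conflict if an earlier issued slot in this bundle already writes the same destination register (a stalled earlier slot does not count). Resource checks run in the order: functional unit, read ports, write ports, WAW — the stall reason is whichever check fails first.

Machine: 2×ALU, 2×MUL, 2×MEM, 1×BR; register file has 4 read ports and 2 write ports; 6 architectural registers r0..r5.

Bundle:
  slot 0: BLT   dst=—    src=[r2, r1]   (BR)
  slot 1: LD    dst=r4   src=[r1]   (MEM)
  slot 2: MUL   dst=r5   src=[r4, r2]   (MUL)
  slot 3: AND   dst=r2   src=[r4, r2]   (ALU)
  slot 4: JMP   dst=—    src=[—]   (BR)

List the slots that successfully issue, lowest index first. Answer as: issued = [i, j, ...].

issued = [0, 1]

(0) want 1×BR +2rd +0wr — yes → AL2|MU2|ME2|BR0|rd2|wr2
(1) want 1×MEM +1rd +1wr — yes → AL2|MU2|ME1|BR0|rd1|wr1
(2) want 1×MUL +2rd +1wr — RD_PORT → AL2|MU2|ME1|BR0|rd1|wr1
(3) want 1×ALU +2rd +1wr — RD_PORT → AL2|MU2|ME1|BR0|rd1|wr1
(4) want 1×BR +0rd +0wr — FU → AL2|MU2|ME1|BR0|rd1|wr1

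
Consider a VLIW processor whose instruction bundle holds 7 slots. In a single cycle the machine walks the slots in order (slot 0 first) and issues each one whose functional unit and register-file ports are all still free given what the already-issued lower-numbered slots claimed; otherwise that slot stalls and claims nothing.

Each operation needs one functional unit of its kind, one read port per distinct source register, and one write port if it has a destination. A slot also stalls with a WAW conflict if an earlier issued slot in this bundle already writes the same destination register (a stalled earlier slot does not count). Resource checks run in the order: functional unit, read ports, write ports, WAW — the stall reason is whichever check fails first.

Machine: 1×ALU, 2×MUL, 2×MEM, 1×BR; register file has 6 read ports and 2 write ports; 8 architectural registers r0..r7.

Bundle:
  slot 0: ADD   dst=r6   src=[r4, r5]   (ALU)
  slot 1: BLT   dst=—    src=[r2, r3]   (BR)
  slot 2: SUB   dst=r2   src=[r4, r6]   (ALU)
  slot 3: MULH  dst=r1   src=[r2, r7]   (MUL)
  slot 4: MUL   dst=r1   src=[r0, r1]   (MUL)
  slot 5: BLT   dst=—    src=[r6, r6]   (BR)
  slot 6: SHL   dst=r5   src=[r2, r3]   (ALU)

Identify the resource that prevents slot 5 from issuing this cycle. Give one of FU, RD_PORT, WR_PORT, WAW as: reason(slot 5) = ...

slot 0 (ALU): ISSUE — free A0,Mu2,Ld2,B1 rp4 wp1
slot 1 (BR): ISSUE — free A0,Mu2,Ld2,B0 rp2 wp1
slot 2 (ALU): stall FU — free A0,Mu2,Ld2,B0 rp2 wp1
slot 3 (MUL): ISSUE — free A0,Mu1,Ld2,B0 rp0 wp0
slot 4 (MUL): stall RD_PORT — free A0,Mu1,Ld2,B0 rp0 wp0
slot 5 (BR): stall FU — free A0,Mu1,Ld2,B0 rp0 wp0
slot 6 (ALU): stall FU — free A0,Mu1,Ld2,B0 rp0 wp0

reason(slot 5) = FU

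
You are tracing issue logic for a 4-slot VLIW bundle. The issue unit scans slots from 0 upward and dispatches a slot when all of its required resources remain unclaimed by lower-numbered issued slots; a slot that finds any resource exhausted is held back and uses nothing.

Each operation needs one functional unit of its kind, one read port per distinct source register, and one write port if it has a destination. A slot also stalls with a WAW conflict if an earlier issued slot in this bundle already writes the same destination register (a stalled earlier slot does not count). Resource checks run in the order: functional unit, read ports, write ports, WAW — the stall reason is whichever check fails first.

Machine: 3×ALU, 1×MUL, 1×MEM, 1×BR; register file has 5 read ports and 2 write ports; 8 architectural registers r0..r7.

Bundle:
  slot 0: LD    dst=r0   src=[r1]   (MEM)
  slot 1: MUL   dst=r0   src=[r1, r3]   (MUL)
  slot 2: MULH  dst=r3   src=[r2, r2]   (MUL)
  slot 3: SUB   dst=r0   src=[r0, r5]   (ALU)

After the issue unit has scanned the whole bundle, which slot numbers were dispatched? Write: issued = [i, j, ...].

issued = [0, 2]

[0] MEM needs rd=1 wr=1: ok; after: ALU=3 MUL=1 MEM=0 BR=1, R=4, W=1
[1] MUL needs rd=2 wr=1: WAW; after: ALU=3 MUL=1 MEM=0 BR=1, R=4, W=1
[2] MUL needs rd=1 wr=1: ok; after: ALU=3 MUL=0 MEM=0 BR=1, R=3, W=0
[3] ALU needs rd=2 wr=1: WR_PORT; after: ALU=3 MUL=0 MEM=0 BR=1, R=3, W=0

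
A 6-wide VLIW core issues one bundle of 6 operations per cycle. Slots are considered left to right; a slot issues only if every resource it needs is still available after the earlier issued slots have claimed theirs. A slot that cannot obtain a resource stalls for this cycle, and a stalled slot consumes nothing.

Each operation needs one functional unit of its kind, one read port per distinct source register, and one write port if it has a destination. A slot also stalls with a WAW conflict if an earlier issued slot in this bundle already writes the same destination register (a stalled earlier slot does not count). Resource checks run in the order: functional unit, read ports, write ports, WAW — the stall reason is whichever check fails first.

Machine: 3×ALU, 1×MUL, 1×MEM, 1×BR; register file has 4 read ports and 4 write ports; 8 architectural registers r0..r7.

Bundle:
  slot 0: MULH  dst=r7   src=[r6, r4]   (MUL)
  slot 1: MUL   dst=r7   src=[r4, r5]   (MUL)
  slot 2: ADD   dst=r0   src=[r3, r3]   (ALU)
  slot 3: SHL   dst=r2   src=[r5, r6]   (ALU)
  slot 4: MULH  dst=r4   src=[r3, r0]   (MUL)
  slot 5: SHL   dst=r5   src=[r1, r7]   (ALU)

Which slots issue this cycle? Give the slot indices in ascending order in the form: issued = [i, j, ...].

issued = [0, 2]

  0. MUL→r7 ⇒ go  {3A/0Mu/1Ld/1B | 2r 3w}
  1. MUL→r7 ⇒ no(FU)  {3A/0Mu/1Ld/1B | 2r 3w}
  2. ALU→r0 ⇒ go  {2A/0Mu/1Ld/1B | 1r 2w}
  3. ALU→r2 ⇒ no(RD_PORT)  {2A/0Mu/1Ld/1B | 1r 2w}
  4. MUL→r4 ⇒ no(FU)  {2A/0Mu/1Ld/1B | 1r 2w}
  5. ALU→r5 ⇒ no(RD_PORT)  {2A/0Mu/1Ld/1B | 1r 2w}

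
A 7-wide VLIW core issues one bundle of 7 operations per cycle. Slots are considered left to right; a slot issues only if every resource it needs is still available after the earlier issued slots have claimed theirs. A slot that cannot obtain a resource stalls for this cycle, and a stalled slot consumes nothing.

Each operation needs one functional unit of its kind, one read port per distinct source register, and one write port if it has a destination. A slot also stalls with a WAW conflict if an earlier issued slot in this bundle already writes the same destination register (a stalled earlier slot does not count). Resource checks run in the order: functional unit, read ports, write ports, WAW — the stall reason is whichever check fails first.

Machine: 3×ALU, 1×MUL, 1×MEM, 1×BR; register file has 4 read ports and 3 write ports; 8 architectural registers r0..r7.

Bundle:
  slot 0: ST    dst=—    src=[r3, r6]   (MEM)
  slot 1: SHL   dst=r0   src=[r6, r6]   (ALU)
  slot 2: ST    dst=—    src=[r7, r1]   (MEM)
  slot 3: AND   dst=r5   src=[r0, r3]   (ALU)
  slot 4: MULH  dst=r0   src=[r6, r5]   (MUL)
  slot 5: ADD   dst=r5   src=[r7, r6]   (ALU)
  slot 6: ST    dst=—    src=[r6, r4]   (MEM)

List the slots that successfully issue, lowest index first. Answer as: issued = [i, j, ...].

(0) want 1×MEM +2rd +0wr — yes → AL3|MU1|ME0|BR1|rd2|wr3
(1) want 1×ALU +1rd +1wr — yes → AL2|MU1|ME0|BR1|rd1|wr2
(2) want 1×MEM +2rd +0wr — FU → AL2|MU1|ME0|BR1|rd1|wr2
(3) want 1×ALU +2rd +1wr — RD_PORT → AL2|MU1|ME0|BR1|rd1|wr2
(4) want 1×MUL +2rd +1wr — RD_PORT → AL2|MU1|ME0|BR1|rd1|wr2
(5) want 1×ALU +2rd +1wr — RD_PORT → AL2|MU1|ME0|BR1|rd1|wr2
(6) want 1×MEM +2rd +0wr — FU → AL2|MU1|ME0|BR1|rd1|wr2

issued = [0, 1]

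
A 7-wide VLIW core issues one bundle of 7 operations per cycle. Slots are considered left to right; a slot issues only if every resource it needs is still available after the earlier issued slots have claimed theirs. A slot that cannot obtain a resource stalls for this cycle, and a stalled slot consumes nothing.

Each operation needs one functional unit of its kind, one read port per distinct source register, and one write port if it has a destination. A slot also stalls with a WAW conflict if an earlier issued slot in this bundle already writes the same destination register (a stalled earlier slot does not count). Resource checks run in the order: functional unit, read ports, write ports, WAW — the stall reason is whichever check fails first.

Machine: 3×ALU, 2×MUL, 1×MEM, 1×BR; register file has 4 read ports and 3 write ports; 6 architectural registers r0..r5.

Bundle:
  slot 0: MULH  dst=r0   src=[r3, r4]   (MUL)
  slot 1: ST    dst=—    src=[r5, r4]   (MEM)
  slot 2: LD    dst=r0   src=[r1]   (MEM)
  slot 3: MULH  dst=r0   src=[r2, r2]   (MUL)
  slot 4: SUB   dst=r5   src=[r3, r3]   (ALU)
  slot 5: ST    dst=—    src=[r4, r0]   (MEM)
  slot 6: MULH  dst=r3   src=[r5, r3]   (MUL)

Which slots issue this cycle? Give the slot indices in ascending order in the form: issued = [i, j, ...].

issued = [0, 1]

[0] MUL needs rd=2 wr=1: ok; after: ALU=3 MUL=1 MEM=1 BR=1, R=2, W=2
[1] MEM needs rd=2 wr=0: ok; after: ALU=3 MUL=1 MEM=0 BR=1, R=0, W=2
[2] MEM needs rd=1 wr=1: FU; after: ALU=3 MUL=1 MEM=0 BR=1, R=0, W=2
[3] MUL needs rd=1 wr=1: RD_PORT; after: ALU=3 MUL=1 MEM=0 BR=1, R=0, W=2
[4] ALU needs rd=1 wr=1: RD_PORT; after: ALU=3 MUL=1 MEM=0 BR=1, R=0, W=2
[5] MEM needs rd=2 wr=0: FU; after: ALU=3 MUL=1 MEM=0 BR=1, R=0, W=2
[6] MUL needs rd=2 wr=1: RD_PORT; after: ALU=3 MUL=1 MEM=0 BR=1, R=0, W=2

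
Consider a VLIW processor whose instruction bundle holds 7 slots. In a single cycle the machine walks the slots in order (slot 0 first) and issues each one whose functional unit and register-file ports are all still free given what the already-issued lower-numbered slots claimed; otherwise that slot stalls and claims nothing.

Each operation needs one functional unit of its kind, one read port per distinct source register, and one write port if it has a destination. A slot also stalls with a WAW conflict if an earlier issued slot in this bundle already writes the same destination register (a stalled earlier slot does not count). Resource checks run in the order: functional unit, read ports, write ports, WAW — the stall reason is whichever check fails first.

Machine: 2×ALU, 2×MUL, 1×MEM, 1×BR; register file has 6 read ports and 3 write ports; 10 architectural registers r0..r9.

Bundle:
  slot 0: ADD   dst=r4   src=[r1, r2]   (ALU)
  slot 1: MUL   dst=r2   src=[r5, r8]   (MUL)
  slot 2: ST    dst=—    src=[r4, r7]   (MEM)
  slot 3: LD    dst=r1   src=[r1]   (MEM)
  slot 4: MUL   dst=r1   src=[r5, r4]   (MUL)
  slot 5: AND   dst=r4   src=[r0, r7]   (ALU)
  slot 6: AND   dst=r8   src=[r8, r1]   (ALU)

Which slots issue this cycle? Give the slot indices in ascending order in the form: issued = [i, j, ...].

issued = [0, 1, 2]

slot 0 (ALU): ISSUE — free A1,Mu2,Ld1,B1 rp4 wp2
slot 1 (MUL): ISSUE — free A1,Mu1,Ld1,B1 rp2 wp1
slot 2 (MEM): ISSUE — free A1,Mu1,Ld0,B1 rp0 wp1
slot 3 (MEM): stall FU — free A1,Mu1,Ld0,B1 rp0 wp1
slot 4 (MUL): stall RD_PORT — free A1,Mu1,Ld0,B1 rp0 wp1
slot 5 (ALU): stall RD_PORT — free A1,Mu1,Ld0,B1 rp0 wp1
slot 6 (ALU): stall RD_PORT — free A1,Mu1,Ld0,B1 rp0 wp1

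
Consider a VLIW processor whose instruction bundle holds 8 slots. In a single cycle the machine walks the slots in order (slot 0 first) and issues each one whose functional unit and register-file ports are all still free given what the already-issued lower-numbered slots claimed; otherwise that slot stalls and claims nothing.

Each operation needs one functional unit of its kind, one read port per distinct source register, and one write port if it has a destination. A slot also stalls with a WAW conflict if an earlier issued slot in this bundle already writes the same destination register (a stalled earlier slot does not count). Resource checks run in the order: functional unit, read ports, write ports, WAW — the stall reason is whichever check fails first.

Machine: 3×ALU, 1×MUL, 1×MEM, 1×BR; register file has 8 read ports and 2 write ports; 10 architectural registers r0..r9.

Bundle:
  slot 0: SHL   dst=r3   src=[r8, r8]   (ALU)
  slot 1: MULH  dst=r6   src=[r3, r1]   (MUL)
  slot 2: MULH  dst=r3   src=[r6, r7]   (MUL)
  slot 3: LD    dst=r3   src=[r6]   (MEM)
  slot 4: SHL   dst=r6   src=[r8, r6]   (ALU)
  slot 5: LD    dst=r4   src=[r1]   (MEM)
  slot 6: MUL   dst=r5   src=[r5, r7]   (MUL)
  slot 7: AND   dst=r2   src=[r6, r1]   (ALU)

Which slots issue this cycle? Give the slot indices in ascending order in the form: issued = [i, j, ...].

issued = [0, 1]

(0) want 1×ALU +1rd +1wr — yes → AL2|MU1|ME1|BR1|rd7|wr1
(1) want 1×MUL +2rd +1wr — yes → AL2|MU0|ME1|BR1|rd5|wr0
(2) want 1×MUL +2rd +1wr — FU → AL2|MU0|ME1|BR1|rd5|wr0
(3) want 1×MEM +1rd +1wr — WR_PORT → AL2|MU0|ME1|BR1|rd5|wr0
(4) want 1×ALU +2rd +1wr — WR_PORT → AL2|MU0|ME1|BR1|rd5|wr0
(5) want 1×MEM +1rd +1wr — WR_PORT → AL2|MU0|ME1|BR1|rd5|wr0
(6) want 1×MUL +2rd +1wr — FU → AL2|MU0|ME1|BR1|rd5|wr0
(7) want 1×ALU +2rd +1wr — WR_PORT → AL2|MU0|ME1|BR1|rd5|wr0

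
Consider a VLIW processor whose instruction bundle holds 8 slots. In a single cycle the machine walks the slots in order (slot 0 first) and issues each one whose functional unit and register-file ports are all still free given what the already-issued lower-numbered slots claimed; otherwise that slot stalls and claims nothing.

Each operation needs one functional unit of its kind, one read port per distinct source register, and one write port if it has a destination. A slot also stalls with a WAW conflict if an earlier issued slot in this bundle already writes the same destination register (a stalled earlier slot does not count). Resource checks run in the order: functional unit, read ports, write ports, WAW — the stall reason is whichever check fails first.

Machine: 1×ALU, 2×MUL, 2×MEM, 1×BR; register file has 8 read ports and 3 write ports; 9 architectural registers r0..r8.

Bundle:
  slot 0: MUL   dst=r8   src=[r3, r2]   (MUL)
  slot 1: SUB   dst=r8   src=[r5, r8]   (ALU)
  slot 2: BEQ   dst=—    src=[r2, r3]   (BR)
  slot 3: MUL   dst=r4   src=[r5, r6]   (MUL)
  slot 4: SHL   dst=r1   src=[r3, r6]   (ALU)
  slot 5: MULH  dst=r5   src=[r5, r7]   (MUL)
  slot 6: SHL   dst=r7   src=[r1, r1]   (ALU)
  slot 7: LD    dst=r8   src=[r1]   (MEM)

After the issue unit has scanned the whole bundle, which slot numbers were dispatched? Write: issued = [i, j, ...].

[0] MUL needs rd=2 wr=1: ok; after: ALU=1 MUL=1 MEM=2 BR=1, R=6, W=2
[1] ALU needs rd=2 wr=1: WAW; after: ALU=1 MUL=1 MEM=2 BR=1, R=6, W=2
[2] BR needs rd=2 wr=0: ok; after: ALU=1 MUL=1 MEM=2 BR=0, R=4, W=2
[3] MUL needs rd=2 wr=1: ok; after: ALU=1 MUL=0 MEM=2 BR=0, R=2, W=1
[4] ALU needs rd=2 wr=1: ok; after: ALU=0 MUL=0 MEM=2 BR=0, R=0, W=0
[5] MUL needs rd=2 wr=1: FU; after: ALU=0 MUL=0 MEM=2 BR=0, R=0, W=0
[6] ALU needs rd=1 wr=1: FU; after: ALU=0 MUL=0 MEM=2 BR=0, R=0, W=0
[7] MEM needs rd=1 wr=1: RD_PORT; after: ALU=0 MUL=0 MEM=2 BR=0, R=0, W=0

issued = [0, 2, 3, 4]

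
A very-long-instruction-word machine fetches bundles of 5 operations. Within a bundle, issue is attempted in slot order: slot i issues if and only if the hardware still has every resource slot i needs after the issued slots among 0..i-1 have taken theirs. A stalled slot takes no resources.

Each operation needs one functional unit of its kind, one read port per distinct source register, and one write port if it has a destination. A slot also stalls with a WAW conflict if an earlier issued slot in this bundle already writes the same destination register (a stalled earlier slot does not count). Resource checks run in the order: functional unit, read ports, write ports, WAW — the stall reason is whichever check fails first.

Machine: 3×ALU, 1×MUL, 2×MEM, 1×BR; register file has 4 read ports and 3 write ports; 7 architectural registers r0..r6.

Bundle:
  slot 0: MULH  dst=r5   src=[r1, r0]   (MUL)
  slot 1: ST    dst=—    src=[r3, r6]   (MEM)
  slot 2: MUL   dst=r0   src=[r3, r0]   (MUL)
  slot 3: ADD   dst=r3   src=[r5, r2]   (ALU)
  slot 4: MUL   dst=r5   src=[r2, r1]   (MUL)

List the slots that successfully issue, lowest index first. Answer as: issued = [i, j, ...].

issued = [0, 1]

#0 MUL src=r1,r0 dispatched  <A:3 Mu:0 Ld:2 B:1 rd:2 wr:2>
#1 MEM src=r3,r6 dispatched  <A:3 Mu:0 Ld:1 B:1 rd:0 wr:2>
#2 MUL src=r3,r0 held:FU  <A:3 Mu:0 Ld:1 B:1 rd:0 wr:2>
#3 ALU src=r5,r2 held:RD_PORT  <A:3 Mu:0 Ld:1 B:1 rd:0 wr:2>
#4 MUL src=r2,r1 held:FU  <A:3 Mu:0 Ld:1 B:1 rd:0 wr:2>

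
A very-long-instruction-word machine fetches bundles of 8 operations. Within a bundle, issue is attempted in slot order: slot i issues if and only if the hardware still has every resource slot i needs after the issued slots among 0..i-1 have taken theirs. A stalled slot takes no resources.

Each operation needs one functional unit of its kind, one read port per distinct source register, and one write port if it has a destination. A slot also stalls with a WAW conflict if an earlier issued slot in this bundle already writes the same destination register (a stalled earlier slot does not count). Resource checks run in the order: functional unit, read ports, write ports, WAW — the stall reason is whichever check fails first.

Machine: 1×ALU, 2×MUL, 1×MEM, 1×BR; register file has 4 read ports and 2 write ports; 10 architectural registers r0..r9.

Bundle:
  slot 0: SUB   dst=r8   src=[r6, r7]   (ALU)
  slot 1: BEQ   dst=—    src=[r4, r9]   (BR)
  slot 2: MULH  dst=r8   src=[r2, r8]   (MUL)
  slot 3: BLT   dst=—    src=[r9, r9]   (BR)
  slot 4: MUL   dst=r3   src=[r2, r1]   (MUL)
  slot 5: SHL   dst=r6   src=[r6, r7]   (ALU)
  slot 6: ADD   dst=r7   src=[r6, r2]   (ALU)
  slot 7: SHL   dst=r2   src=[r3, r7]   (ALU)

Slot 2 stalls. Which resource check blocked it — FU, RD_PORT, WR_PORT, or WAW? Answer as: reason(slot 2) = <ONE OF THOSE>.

#0 ALU src=r6,r7 dispatched  <A:0 Mu:2 Ld:1 B:1 rd:2 wr:1>
#1 BR src=r4,r9 dispatched  <A:0 Mu:2 Ld:1 B:0 rd:0 wr:1>
#2 MUL src=r2,r8 held:RD_PORT  <A:0 Mu:2 Ld:1 B:0 rd:0 wr:1>
#3 BR src=r9,r9 held:FU  <A:0 Mu:2 Ld:1 B:0 rd:0 wr:1>
#4 MUL src=r2,r1 held:RD_PORT  <A:0 Mu:2 Ld:1 B:0 rd:0 wr:1>
#5 ALU src=r6,r7 held:FU  <A:0 Mu:2 Ld:1 B:0 rd:0 wr:1>
#6 ALU src=r6,r2 held:FU  <A:0 Mu:2 Ld:1 B:0 rd:0 wr:1>
#7 ALU src=r3,r7 held:FU  <A:0 Mu:2 Ld:1 B:0 rd:0 wr:1>

reason(slot 2) = RD_PORT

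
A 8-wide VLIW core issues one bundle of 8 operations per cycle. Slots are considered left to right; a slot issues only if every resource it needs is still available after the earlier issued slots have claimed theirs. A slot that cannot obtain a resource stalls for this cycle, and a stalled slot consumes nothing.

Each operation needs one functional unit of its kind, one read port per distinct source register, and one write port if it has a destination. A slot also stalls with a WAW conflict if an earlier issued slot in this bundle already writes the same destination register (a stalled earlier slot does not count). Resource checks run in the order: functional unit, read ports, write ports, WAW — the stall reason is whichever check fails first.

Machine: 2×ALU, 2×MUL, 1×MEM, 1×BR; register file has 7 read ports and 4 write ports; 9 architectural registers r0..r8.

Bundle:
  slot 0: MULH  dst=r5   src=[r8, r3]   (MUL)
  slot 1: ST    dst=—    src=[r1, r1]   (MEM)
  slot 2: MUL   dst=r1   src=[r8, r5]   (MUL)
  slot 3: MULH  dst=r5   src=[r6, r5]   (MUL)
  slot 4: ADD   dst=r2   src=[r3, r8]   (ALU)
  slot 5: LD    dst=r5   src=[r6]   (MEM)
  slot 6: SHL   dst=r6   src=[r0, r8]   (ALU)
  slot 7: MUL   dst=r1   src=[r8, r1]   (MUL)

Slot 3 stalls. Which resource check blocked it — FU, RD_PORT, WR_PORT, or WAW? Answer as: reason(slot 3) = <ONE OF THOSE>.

slot 0 (MUL): ISSUE — free A2,Mu1,Ld1,B1 rp5 wp3
slot 1 (MEM): ISSUE — free A2,Mu1,Ld0,B1 rp4 wp3
slot 2 (MUL): ISSUE — free A2,Mu0,Ld0,B1 rp2 wp2
slot 3 (MUL): stall FU — free A2,Mu0,Ld0,B1 rp2 wp2
slot 4 (ALU): ISSUE — free A1,Mu0,Ld0,B1 rp0 wp1
slot 5 (MEM): stall FU — free A1,Mu0,Ld0,B1 rp0 wp1
slot 6 (ALU): stall RD_PORT — free A1,Mu0,Ld0,B1 rp0 wp1
slot 7 (MUL): stall FU — free A1,Mu0,Ld0,B1 rp0 wp1

reason(slot 3) = FU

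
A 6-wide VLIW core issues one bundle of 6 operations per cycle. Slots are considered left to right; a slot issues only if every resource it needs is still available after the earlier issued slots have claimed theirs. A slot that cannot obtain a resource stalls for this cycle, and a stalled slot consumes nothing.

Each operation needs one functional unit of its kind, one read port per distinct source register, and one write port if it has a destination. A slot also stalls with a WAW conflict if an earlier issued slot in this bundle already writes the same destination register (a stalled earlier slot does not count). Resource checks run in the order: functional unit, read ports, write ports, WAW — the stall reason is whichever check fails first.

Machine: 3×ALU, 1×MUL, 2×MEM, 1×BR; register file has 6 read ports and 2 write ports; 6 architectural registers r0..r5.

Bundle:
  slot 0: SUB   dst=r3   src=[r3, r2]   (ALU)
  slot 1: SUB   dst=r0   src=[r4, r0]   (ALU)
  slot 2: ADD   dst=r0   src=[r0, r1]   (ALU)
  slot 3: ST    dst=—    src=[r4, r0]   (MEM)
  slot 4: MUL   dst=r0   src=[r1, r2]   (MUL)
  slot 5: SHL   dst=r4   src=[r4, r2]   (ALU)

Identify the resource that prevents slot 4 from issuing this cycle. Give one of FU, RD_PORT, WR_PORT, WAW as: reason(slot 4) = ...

reason(slot 4) = RD_PORT

  0. ALU→r3 ⇒ go  {2A/1Mu/2Ld/1B | 4r 1w}
  1. ALU→r0 ⇒ go  {1A/1Mu/2Ld/1B | 2r 0w}
  2. ALU→r0 ⇒ no(WR_PORT)  {1A/1Mu/2Ld/1B | 2r 0w}
  3. MEM ⇒ go  {1A/1Mu/1Ld/1B | 0r 0w}
  4. MUL→r0 ⇒ no(RD_PORT)  {1A/1Mu/1Ld/1B | 0r 0w}
  5. ALU→r4 ⇒ no(RD_PORT)  {1A/1Mu/1Ld/1B | 0r 0w}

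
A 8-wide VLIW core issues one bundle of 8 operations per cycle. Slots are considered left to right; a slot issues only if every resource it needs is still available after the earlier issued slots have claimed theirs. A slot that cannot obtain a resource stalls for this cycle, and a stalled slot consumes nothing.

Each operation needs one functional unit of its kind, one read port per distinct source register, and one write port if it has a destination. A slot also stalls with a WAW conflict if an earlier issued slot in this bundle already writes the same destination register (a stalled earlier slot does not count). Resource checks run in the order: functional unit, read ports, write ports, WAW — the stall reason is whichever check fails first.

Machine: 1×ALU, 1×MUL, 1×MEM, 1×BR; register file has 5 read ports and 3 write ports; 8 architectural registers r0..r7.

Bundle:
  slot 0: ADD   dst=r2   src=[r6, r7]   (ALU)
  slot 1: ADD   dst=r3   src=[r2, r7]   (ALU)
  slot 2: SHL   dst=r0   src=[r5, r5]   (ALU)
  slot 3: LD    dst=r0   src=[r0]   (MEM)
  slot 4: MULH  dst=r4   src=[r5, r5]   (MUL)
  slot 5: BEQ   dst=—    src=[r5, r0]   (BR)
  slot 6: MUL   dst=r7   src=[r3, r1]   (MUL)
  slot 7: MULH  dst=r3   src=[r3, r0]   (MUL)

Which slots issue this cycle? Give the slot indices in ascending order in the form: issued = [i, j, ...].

issued = [0, 3, 4]

  0. ALU→r2 ⇒ go  {0A/1Mu/1Ld/1B | 3r 2w}
  1. ALU→r3 ⇒ no(FU)  {0A/1Mu/1Ld/1B | 3r 2w}
  2. ALU→r0 ⇒ no(FU)  {0A/1Mu/1Ld/1B | 3r 2w}
  3. MEM→r0 ⇒ go  {0A/1Mu/0Ld/1B | 2r 1w}
  4. MUL→r4 ⇒ go  {0A/0Mu/0Ld/1B | 1r 0w}
  5. BR ⇒ no(RD_PORT)  {0A/0Mu/0Ld/1B | 1r 0w}
  6. MUL→r7 ⇒ no(FU)  {0A/0Mu/0Ld/1B | 1r 0w}
  7. MUL→r3 ⇒ no(FU)  {0A/0Mu/0Ld/1B | 1r 0w}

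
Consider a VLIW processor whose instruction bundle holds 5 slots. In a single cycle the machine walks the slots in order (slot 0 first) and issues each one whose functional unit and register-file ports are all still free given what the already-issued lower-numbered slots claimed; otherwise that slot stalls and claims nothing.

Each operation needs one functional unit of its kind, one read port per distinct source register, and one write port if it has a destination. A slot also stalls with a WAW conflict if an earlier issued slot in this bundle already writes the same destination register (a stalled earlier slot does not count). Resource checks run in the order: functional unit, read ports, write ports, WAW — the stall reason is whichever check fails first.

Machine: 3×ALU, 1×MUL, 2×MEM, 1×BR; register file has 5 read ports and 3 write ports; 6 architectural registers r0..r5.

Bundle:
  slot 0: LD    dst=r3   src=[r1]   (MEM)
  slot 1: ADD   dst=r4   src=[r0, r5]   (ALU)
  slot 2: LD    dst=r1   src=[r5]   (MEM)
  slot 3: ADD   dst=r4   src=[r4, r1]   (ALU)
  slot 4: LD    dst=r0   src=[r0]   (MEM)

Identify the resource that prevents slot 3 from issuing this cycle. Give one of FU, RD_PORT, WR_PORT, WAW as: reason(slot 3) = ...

  0. MEM→r3 ⇒ go  {3A/1Mu/1Ld/1B | 4r 2w}
  1. ALU→r4 ⇒ go  {2A/1Mu/1Ld/1B | 2r 1w}
  2. MEM→r1 ⇒ go  {2A/1Mu/0Ld/1B | 1r 0w}
  3. ALU→r4 ⇒ no(RD_PORT)  {2A/1Mu/0Ld/1B | 1r 0w}
  4. MEM→r0 ⇒ no(FU)  {2A/1Mu/0Ld/1B | 1r 0w}

reason(slot 3) = RD_PORT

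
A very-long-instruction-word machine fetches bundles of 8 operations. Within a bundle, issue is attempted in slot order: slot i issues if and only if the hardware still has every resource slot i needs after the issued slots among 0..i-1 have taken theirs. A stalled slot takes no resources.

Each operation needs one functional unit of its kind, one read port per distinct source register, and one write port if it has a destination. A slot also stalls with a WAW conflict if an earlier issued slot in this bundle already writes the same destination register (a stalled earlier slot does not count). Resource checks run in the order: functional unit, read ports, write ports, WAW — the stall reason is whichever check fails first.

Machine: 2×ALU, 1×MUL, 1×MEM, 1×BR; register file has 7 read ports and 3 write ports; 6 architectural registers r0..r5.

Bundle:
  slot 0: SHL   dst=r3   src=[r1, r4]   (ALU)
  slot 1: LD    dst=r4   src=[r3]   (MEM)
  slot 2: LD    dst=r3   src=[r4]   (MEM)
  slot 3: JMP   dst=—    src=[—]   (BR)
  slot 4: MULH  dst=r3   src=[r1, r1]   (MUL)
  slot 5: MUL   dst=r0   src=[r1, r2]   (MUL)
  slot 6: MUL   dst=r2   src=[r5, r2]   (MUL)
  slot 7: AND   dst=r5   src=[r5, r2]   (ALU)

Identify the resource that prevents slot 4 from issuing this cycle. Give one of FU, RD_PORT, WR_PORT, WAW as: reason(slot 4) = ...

reason(slot 4) = WAW

#0 ALU src=r1,r4 dispatched  <A:1 Mu:1 Ld:1 B:1 rd:5 wr:2>
#1 MEM src=r3 dispatched  <A:1 Mu:1 Ld:0 B:1 rd:4 wr:1>
#2 MEM src=r4 held:FU  <A:1 Mu:1 Ld:0 B:1 rd:4 wr:1>
#3 BR src=- dispatched  <A:1 Mu:1 Ld:0 B:0 rd:4 wr:1>
#4 MUL src=r1,r1 held:WAW  <A:1 Mu:1 Ld:0 B:0 rd:4 wr:1>
#5 MUL src=r1,r2 dispatched  <A:1 Mu:0 Ld:0 B:0 rd:2 wr:0>
#6 MUL src=r5,r2 held:FU  <A:1 Mu:0 Ld:0 B:0 rd:2 wr:0>
#7 ALU src=r5,r2 held:WR_PORT  <A:1 Mu:0 Ld:0 B:0 rd:2 wr:0>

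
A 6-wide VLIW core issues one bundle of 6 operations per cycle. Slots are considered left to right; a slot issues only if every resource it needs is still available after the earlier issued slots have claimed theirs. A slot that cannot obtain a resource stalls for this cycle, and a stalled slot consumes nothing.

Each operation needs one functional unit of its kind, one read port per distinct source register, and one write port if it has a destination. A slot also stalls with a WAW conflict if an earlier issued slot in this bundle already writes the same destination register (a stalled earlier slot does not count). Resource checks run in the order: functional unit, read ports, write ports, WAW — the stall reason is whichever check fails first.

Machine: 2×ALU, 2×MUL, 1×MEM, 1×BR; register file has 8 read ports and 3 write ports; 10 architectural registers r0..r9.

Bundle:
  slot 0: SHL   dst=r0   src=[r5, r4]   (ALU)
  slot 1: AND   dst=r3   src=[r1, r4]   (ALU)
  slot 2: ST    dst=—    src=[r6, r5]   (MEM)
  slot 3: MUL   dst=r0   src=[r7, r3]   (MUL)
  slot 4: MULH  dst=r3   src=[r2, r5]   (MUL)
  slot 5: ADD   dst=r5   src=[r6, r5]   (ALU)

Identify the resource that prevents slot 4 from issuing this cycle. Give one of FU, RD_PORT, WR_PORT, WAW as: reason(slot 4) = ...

reason(slot 4) = WAW

slot 0 (ALU): ISSUE — free A1,Mu2,Ld1,B1 rp6 wp2
slot 1 (ALU): ISSUE — free A0,Mu2,Ld1,B1 rp4 wp1
slot 2 (MEM): ISSUE — free A0,Mu2,Ld0,B1 rp2 wp1
slot 3 (MUL): stall WAW — free A0,Mu2,Ld0,B1 rp2 wp1
slot 4 (MUL): stall WAW — free A0,Mu2,Ld0,B1 rp2 wp1
slot 5 (ALU): stall FU — free A0,Mu2,Ld0,B1 rp2 wp1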